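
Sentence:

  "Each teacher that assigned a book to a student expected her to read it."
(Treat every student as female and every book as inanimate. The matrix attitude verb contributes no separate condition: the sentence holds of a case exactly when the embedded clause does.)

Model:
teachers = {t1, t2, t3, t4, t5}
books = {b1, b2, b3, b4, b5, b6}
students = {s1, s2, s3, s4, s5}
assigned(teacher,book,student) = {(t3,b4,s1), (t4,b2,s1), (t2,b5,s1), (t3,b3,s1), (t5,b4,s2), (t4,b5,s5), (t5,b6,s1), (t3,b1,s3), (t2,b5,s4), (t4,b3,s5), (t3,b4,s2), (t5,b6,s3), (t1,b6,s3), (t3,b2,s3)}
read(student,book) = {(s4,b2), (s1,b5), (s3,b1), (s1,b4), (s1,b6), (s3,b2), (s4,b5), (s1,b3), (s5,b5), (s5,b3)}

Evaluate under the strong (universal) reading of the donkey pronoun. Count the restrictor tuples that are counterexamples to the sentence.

5

"her" takes "a student" as antecedent and "it" takes "a book"; both are donkey pronouns co-varying with the restrictor.
Strong reading: for every (t,b,s) with assigned(t,b,s), read(s,b).
Restrictor triples: (t1,b6,s3)→read(s3,b6) ✗  (t2,b5,s1)→read(s1,b5) ✓  (t2,b5,s4)→read(s4,b5) ✓  (t3,b1,s3)→read(s3,b1) ✓  (t3,b2,s3)→read(s3,b2) ✓  (t3,b3,s1)→read(s1,b3) ✓  (t3,b4,s1)→read(s1,b4) ✓  (t3,b4,s2)→read(s2,b4) ✗  (t4,b2,s1)→read(s1,b2) ✗  (t4,b3,s5)→read(s5,b3) ✓  (t4,b5,s5)→read(s5,b5) ✓  (t5,b4,s2)→read(s2,b4) ✗  (t5,b6,s1)→read(s1,b6) ✓  (t5,b6,s3)→read(s3,b6) ✗
Counterexamples (restrictor triples failing the scope): 5.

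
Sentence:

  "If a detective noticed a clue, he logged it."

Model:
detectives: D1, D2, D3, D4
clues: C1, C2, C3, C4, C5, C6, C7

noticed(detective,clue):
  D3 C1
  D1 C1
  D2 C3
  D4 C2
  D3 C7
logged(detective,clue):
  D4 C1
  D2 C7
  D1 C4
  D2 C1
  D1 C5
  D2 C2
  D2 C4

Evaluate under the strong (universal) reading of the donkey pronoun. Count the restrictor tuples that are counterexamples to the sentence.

5

"it" takes "a clue" as antecedent — a donkey pronoun bound across the clause boundary.
Strong reading: for every (d,c) with noticed(d,c), logged(d,c).
Restrictor pairs: (D1,C1) ✗  (D2,C3) ✗  (D3,C1) ✗  (D3,C7) ✗  (D4,C2) ✗
Counterexamples (restrictor pairs failing the scope): 5.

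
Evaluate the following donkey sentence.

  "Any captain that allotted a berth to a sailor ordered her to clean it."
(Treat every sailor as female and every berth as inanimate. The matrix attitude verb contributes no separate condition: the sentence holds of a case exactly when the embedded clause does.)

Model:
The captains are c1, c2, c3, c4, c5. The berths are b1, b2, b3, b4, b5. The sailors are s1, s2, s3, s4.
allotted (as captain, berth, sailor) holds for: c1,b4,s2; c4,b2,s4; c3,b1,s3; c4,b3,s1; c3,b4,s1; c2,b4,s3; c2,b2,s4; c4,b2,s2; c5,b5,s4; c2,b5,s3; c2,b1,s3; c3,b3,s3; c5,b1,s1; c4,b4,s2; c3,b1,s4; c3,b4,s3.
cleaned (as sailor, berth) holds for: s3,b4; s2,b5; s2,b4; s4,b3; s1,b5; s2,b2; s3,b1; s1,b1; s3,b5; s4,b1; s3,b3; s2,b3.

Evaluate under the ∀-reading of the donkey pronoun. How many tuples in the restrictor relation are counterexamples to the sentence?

5

"her" takes "a sailor" as antecedent and "it" takes "a berth"; both are donkey pronouns co-varying with the restrictor.
Strong reading: for every (c,b,s) with allotted(c,b,s), cleaned(s,b).
Restrictor triples: (c1,b4,s2)→cleaned(s2,b4) ✓  (c2,b1,s3)→cleaned(s3,b1) ✓  (c2,b2,s4)→cleaned(s4,b2) ✗  (c2,b4,s3)→cleaned(s3,b4) ✓  (c2,b5,s3)→cleaned(s3,b5) ✓  (c3,b1,s3)→cleaned(s3,b1) ✓  (c3,b1,s4)→cleaned(s4,b1) ✓  (c3,b3,s3)→cleaned(s3,b3) ✓  (c3,b4,s1)→cleaned(s1,b4) ✗  (c3,b4,s3)→cleaned(s3,b4) ✓  (c4,b2,s2)→cleaned(s2,b2) ✓  (c4,b2,s4)→cleaned(s4,b2) ✗  (c4,b3,s1)→cleaned(s1,b3) ✗  (c4,b4,s2)→cleaned(s2,b4) ✓  (c5,b1,s1)→cleaned(s1,b1) ✓  (c5,b5,s4)→cleaned(s4,b5) ✗
Counterexamples (restrictor triples failing the scope): 5.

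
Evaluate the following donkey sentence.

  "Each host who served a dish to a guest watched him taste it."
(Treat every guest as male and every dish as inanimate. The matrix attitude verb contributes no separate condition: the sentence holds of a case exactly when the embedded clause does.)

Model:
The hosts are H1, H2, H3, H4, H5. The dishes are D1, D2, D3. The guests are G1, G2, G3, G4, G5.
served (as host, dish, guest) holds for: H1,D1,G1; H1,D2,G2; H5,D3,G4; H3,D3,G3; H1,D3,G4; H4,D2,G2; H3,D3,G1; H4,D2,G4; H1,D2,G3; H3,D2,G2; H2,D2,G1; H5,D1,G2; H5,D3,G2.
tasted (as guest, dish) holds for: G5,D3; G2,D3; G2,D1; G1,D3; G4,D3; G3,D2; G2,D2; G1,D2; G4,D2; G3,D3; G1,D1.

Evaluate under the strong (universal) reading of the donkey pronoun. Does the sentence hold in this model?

True

"him" takes "a guest" as antecedent and "it" takes "a dish"; both are donkey pronouns co-varying with the restrictor.
Strong reading: for every (h,d,g) with served(h,d,g), tasted(g,d).
Restrictor triples: (H1,D1,G1)→tasted(G1,D1) ✓  (H1,D2,G2)→tasted(G2,D2) ✓  (H1,D2,G3)→tasted(G3,D2) ✓  (H1,D3,G4)→tasted(G4,D3) ✓  (H2,D2,G1)→tasted(G1,D2) ✓  (H3,D2,G2)→tasted(G2,D2) ✓  (H3,D3,G1)→tasted(G1,D3) ✓  (H3,D3,G3)→tasted(G3,D3) ✓  (H4,D2,G2)→tasted(G2,D2) ✓  (H4,D2,G4)→tasted(G4,D2) ✓  (H5,D1,G2)→tasted(G2,D1) ✓  (H5,D3,G2)→tasted(G2,D3) ✓  (H5,D3,G4)→tasted(G4,D3) ✓
Every restrictor triple satisfies the scope.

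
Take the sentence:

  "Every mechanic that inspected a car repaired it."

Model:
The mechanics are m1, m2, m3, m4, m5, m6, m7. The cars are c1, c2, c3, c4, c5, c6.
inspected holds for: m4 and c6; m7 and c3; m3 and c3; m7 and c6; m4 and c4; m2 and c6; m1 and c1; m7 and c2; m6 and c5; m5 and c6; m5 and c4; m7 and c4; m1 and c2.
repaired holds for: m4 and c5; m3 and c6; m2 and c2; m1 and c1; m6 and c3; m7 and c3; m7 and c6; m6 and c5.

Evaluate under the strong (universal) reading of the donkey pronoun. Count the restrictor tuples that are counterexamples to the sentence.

9

"it" takes "a car" as antecedent — a donkey pronoun bound across the clause boundary.
Strong reading: for every (m,c) with inspected(m,c), repaired(m,c).
Restrictor pairs: (m1,c1) ✓  (m1,c2) ✗  (m2,c6) ✗  (m3,c3) ✗  (m4,c4) ✗  (m4,c6) ✗  (m5,c4) ✗  (m5,c6) ✗  (m6,c5) ✓  (m7,c2) ✗  (m7,c3) ✓  (m7,c4) ✗  (m7,c6) ✓
Counterexamples (restrictor pairs failing the scope): 9.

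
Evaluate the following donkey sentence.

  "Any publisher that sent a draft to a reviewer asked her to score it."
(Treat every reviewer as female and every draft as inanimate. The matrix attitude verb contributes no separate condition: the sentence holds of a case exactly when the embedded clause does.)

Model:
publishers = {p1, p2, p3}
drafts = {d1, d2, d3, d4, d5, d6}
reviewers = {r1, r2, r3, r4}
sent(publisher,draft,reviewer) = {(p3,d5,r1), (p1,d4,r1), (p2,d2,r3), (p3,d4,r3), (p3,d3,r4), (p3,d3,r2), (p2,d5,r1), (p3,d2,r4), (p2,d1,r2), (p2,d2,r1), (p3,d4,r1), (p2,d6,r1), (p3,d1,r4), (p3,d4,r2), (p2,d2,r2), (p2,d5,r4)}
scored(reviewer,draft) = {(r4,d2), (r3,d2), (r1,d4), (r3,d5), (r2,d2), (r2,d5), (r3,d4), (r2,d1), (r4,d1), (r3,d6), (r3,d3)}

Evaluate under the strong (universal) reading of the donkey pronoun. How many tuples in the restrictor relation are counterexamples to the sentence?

"her" takes "a reviewer" as antecedent and "it" takes "a draft"; both are donkey pronouns co-varying with the restrictor.
Strong reading: for every (p,d,r) with sent(p,d,r), scored(r,d).
Restrictor triples: (p1,d4,r1)→scored(r1,d4) ✓  (p2,d1,r2)→scored(r2,d1) ✓  (p2,d2,r1)→scored(r1,d2) ✗  (p2,d2,r2)→scored(r2,d2) ✓  (p2,d2,r3)→scored(r3,d2) ✓  (p2,d5,r1)→scored(r1,d5) ✗  (p2,d5,r4)→scored(r4,d5) ✗  (p2,d6,r1)→scored(r1,d6) ✗  (p3,d1,r4)→scored(r4,d1) ✓  (p3,d2,r4)→scored(r4,d2) ✓  (p3,d3,r2)→scored(r2,d3) ✗  (p3,d3,r4)→scored(r4,d3) ✗  (p3,d4,r1)→scored(r1,d4) ✓  (p3,d4,r2)→scored(r2,d4) ✗  (p3,d4,r3)→scored(r3,d4) ✓  (p3,d5,r1)→scored(r1,d5) ✗
Counterexamples (restrictor triples failing the scope): 8.

8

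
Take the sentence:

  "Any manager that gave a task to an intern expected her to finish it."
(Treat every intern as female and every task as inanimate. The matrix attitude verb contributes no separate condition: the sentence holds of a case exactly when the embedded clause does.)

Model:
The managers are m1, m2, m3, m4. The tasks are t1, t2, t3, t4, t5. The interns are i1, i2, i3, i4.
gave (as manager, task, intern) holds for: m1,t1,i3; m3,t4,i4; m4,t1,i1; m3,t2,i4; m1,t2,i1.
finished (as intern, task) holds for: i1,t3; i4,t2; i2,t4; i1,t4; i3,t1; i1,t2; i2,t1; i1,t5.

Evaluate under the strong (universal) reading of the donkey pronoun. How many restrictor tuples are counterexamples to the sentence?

"her" takes "an intern" as antecedent and "it" takes "a task"; both are donkey pronouns co-varying with the restrictor.
Strong reading: for every (m,t,i) with gave(m,t,i), finished(i,t).
Restrictor triples: (m1,t1,i3)→finished(i3,t1) ✓  (m1,t2,i1)→finished(i1,t2) ✓  (m3,t2,i4)→finished(i4,t2) ✓  (m3,t4,i4)→finished(i4,t4) ✗  (m4,t1,i1)→finished(i1,t1) ✗
Counterexamples (restrictor triples failing the scope): 2.

2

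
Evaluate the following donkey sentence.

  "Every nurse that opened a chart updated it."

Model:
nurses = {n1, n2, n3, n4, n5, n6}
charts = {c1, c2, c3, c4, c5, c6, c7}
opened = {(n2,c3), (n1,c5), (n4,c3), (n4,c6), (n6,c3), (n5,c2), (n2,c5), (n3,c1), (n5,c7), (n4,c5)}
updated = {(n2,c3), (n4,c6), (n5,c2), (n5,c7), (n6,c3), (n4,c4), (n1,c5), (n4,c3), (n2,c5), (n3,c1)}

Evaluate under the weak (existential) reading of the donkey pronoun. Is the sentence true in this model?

True

"it" takes "a chart" as antecedent — a donkey pronoun bound across the clause boundary.
Weak reading: every nurse n with some opened-chart has at least one opened-chart c such that updated(n,c).
Per nurse: n1:✓  n2:✓  n3:✓  n4:✓  n5:✓  n6:✓
Every nurse in the restrictor has a witness.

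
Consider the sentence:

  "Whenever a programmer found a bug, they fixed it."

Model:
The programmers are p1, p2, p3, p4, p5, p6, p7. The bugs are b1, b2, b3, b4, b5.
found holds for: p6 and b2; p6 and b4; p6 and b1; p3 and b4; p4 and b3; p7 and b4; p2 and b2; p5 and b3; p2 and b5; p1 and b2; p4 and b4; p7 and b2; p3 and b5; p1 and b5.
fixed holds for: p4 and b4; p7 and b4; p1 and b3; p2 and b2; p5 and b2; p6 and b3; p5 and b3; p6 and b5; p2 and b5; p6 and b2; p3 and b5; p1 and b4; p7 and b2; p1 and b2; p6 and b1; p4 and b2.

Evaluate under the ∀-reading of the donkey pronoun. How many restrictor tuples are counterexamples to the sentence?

4

"it" takes "a bug" as antecedent — a donkey pronoun bound across the clause boundary.
Strong reading: for every (p,b) with found(p,b), fixed(p,b).
Restrictor pairs: (p1,b2) ✓  (p1,b5) ✗  (p2,b2) ✓  (p2,b5) ✓  (p3,b4) ✗  (p3,b5) ✓  (p4,b3) ✗  (p4,b4) ✓  (p5,b3) ✓  (p6,b1) ✓  (p6,b2) ✓  (p6,b4) ✗  (p7,b2) ✓  (p7,b4) ✓
Counterexamples (restrictor pairs failing the scope): 4.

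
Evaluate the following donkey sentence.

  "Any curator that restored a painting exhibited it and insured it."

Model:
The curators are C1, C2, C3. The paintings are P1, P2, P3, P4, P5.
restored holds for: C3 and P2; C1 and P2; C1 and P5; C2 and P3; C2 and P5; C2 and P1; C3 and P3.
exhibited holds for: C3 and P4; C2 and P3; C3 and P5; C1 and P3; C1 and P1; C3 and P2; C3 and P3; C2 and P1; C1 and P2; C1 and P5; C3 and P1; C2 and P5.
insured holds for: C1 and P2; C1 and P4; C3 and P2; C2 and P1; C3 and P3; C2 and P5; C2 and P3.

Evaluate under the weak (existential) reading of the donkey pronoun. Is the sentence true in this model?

"it" takes "a painting" as antecedent — a donkey pronoun bound across the clause boundary.
Weak reading: every curator c with some restored-painting has at least one restored-painting p such that exhibited(c,p) ∧ insured(c,p).
Per curator: C1:✓  C2:✓  C3:✓
Every curator in the restrictor has a witness.

True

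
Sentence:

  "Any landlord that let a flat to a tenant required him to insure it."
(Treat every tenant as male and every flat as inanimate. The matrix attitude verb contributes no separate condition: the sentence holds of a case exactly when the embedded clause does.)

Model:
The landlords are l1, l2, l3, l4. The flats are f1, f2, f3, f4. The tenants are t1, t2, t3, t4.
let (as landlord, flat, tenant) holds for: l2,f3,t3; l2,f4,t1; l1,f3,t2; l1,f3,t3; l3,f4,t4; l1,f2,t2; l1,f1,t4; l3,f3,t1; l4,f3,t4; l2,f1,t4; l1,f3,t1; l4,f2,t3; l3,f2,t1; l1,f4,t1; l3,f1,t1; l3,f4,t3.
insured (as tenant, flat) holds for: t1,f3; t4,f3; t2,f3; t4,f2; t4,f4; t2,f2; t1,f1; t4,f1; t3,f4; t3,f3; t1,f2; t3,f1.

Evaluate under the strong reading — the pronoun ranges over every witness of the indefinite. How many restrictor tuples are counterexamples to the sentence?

"him" takes "a tenant" as antecedent and "it" takes "a flat"; both are donkey pronouns co-varying with the restrictor.
Strong reading: for every (l,f,t) with let(l,f,t), insured(t,f).
Restrictor triples: (l1,f1,t4)→insured(t4,f1) ✓  (l1,f2,t2)→insured(t2,f2) ✓  (l1,f3,t1)→insured(t1,f3) ✓  (l1,f3,t2)→insured(t2,f3) ✓  (l1,f3,t3)→insured(t3,f3) ✓  (l1,f4,t1)→insured(t1,f4) ✗  (l2,f1,t4)→insured(t4,f1) ✓  (l2,f3,t3)→insured(t3,f3) ✓  (l2,f4,t1)→insured(t1,f4) ✗  (l3,f1,t1)→insured(t1,f1) ✓  (l3,f2,t1)→insured(t1,f2) ✓  (l3,f3,t1)→insured(t1,f3) ✓  (l3,f4,t3)→insured(t3,f4) ✓  (l3,f4,t4)→insured(t4,f4) ✓  (l4,f2,t3)→insured(t3,f2) ✗  (l4,f3,t4)→insured(t4,f3) ✓
Counterexamples (restrictor triples failing the scope): 3.

3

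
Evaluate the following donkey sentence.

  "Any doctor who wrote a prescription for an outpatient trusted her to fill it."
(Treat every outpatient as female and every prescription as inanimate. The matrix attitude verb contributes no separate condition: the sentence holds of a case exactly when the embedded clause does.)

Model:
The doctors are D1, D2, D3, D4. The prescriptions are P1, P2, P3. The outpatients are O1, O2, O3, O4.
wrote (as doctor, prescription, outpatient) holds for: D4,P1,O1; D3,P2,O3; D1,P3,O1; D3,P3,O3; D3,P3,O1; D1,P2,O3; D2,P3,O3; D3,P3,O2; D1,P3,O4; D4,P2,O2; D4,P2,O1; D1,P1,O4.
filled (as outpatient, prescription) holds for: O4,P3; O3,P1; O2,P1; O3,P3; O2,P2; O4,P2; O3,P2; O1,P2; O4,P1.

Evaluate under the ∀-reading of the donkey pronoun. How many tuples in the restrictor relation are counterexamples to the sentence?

4

"her" takes "an outpatient" as antecedent and "it" takes "a prescription"; both are donkey pronouns co-varying with the restrictor.
Strong reading: for every (d,p,o) with wrote(d,p,o), filled(o,p).
Restrictor triples: (D1,P1,O4)→filled(O4,P1) ✓  (D1,P2,O3)→filled(O3,P2) ✓  (D1,P3,O1)→filled(O1,P3) ✗  (D1,P3,O4)→filled(O4,P3) ✓  (D2,P3,O3)→filled(O3,P3) ✓  (D3,P2,O3)→filled(O3,P2) ✓  (D3,P3,O1)→filled(O1,P3) ✗  (D3,P3,O2)→filled(O2,P3) ✗  (D3,P3,O3)→filled(O3,P3) ✓  (D4,P1,O1)→filled(O1,P1) ✗  (D4,P2,O1)→filled(O1,P2) ✓  (D4,P2,O2)→filled(O2,P2) ✓
Counterexamples (restrictor triples failing the scope): 4.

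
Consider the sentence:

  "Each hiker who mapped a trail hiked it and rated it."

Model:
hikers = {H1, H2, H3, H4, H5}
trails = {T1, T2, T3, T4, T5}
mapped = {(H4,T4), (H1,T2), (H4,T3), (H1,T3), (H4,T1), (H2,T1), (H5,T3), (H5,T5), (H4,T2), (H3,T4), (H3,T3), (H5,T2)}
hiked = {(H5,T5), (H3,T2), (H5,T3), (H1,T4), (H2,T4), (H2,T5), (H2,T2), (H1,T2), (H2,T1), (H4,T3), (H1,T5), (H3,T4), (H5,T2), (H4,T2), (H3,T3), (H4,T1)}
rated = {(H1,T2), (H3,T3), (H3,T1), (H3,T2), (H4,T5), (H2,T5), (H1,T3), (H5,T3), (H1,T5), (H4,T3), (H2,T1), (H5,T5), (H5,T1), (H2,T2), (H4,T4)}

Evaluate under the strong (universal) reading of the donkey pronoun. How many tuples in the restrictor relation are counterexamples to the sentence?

6

"it" takes "a trail" as antecedent — a donkey pronoun bound across the clause boundary.
Strong reading: for every (h,t) with mapped(h,t), hiked(h,t) ∧ rated(h,t).
Restrictor pairs: (H1,T2) ✓  (H1,T3) ✗  (H2,T1) ✓  (H3,T3) ✓  (H3,T4) ✗  (H4,T1) ✗  (H4,T2) ✗  (H4,T3) ✓  (H4,T4) ✗  (H5,T2) ✗  (H5,T3) ✓  (H5,T5) ✓
Counterexamples (restrictor pairs failing the scope): 6.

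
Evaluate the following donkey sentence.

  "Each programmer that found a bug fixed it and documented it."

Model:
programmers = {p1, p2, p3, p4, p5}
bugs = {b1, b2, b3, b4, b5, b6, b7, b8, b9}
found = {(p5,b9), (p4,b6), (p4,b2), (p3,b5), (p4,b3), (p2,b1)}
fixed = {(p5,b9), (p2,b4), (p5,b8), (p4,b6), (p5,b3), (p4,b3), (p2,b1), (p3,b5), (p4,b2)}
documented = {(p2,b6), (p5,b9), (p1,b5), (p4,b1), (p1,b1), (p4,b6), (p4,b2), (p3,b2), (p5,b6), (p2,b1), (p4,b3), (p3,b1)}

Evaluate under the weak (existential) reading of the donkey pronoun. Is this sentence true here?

"it" takes "a bug" as antecedent — a donkey pronoun bound across the clause boundary.
Weak reading: every programmer p with some found-bug has at least one found-bug b such that fixed(p,b) ∧ documented(p,b).
Per programmer: p2:✓  p3:✗  p4:✓  p5:✓
p3 has no witness among its found-bugs.

False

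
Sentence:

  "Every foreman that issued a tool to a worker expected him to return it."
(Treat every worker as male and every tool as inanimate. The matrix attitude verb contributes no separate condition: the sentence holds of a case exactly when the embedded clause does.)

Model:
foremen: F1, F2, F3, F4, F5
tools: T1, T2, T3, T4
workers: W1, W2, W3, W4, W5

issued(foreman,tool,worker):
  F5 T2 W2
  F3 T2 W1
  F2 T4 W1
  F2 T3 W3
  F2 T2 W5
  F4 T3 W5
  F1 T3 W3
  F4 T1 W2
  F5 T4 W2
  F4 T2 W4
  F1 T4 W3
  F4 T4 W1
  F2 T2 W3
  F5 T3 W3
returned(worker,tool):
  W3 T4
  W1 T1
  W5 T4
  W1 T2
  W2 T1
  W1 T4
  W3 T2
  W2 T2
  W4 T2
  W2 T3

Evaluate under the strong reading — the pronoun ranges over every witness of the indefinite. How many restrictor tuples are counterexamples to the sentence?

"him" takes "a worker" as antecedent and "it" takes "a tool"; both are donkey pronouns co-varying with the restrictor.
Strong reading: for every (f,t,w) with issued(f,t,w), returned(w,t).
Restrictor triples: (F1,T3,W3)→returned(W3,T3) ✗  (F1,T4,W3)→returned(W3,T4) ✓  (F2,T2,W3)→returned(W3,T2) ✓  (F2,T2,W5)→returned(W5,T2) ✗  (F2,T3,W3)→returned(W3,T3) ✗  (F2,T4,W1)→returned(W1,T4) ✓  (F3,T2,W1)→returned(W1,T2) ✓  (F4,T1,W2)→returned(W2,T1) ✓  (F4,T2,W4)→returned(W4,T2) ✓  (F4,T3,W5)→returned(W5,T3) ✗  (F4,T4,W1)→returned(W1,T4) ✓  (F5,T2,W2)→returned(W2,T2) ✓  (F5,T3,W3)→returned(W3,T3) ✗  (F5,T4,W2)→returned(W2,T4) ✗
Counterexamples (restrictor triples failing the scope): 6.

6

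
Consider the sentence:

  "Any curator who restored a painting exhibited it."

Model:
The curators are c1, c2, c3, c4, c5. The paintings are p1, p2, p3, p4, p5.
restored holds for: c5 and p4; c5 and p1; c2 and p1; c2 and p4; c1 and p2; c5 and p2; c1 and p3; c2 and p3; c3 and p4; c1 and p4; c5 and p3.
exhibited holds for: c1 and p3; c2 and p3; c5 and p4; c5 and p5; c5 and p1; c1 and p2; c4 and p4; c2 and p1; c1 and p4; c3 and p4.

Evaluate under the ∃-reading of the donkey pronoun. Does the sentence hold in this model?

"it" takes "a painting" as antecedent — a donkey pronoun bound across the clause boundary.
Weak reading: every curator c with some restored-painting has at least one restored-painting p such that exhibited(c,p).
Per curator: c1:✓  c2:✓  c3:✓  c5:✓
Every curator in the restrictor has a witness.

True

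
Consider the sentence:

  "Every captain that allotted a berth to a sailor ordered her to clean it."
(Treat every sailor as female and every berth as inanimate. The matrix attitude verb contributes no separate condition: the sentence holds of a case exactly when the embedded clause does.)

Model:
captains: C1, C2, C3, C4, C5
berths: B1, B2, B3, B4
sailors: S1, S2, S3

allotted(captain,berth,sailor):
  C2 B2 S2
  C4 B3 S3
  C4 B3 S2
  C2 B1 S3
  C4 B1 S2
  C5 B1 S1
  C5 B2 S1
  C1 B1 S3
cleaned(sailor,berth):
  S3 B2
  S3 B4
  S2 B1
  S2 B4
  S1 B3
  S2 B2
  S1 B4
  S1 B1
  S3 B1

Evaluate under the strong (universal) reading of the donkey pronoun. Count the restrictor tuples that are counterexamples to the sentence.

"her" takes "a sailor" as antecedent and "it" takes "a berth"; both are donkey pronouns co-varying with the restrictor.
Strong reading: for every (c,b,s) with allotted(c,b,s), cleaned(s,b).
Restrictor triples: (C1,B1,S3)→cleaned(S3,B1) ✓  (C2,B1,S3)→cleaned(S3,B1) ✓  (C2,B2,S2)→cleaned(S2,B2) ✓  (C4,B1,S2)→cleaned(S2,B1) ✓  (C4,B3,S2)→cleaned(S2,B3) ✗  (C4,B3,S3)→cleaned(S3,B3) ✗  (C5,B1,S1)→cleaned(S1,B1) ✓  (C5,B2,S1)→cleaned(S1,B2) ✗
Counterexamples (restrictor triples failing the scope): 3.

3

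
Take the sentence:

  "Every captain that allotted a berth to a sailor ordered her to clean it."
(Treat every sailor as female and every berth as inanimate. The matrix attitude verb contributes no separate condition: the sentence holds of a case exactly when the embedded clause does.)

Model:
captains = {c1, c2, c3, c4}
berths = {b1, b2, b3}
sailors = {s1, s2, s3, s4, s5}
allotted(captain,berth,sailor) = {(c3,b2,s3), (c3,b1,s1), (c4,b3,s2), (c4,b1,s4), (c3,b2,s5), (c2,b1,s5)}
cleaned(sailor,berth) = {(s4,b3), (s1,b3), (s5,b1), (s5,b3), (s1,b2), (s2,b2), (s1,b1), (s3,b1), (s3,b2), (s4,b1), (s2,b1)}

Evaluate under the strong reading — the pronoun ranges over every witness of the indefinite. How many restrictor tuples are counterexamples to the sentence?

2

"her" takes "a sailor" as antecedent and "it" takes "a berth"; both are donkey pronouns co-varying with the restrictor.
Strong reading: for every (c,b,s) with allotted(c,b,s), cleaned(s,b).
Restrictor triples: (c2,b1,s5)→cleaned(s5,b1) ✓  (c3,b1,s1)→cleaned(s1,b1) ✓  (c3,b2,s3)→cleaned(s3,b2) ✓  (c3,b2,s5)→cleaned(s5,b2) ✗  (c4,b1,s4)→cleaned(s4,b1) ✓  (c4,b3,s2)→cleaned(s2,b3) ✗
Counterexamples (restrictor triples failing the scope): 2.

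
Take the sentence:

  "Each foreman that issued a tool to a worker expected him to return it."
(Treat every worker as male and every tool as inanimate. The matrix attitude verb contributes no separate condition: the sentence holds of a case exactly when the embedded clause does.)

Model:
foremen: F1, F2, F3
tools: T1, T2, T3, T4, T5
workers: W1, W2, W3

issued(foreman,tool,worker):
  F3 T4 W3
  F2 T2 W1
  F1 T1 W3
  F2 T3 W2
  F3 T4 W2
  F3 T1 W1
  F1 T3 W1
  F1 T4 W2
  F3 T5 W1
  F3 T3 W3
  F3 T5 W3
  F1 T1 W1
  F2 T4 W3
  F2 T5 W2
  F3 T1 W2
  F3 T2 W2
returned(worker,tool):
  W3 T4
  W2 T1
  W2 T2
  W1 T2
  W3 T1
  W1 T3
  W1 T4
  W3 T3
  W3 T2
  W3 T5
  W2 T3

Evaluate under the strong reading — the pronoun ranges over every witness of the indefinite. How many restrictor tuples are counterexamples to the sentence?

6

"him" takes "a worker" as antecedent and "it" takes "a tool"; both are donkey pronouns co-varying with the restrictor.
Strong reading: for every (f,t,w) with issued(f,t,w), returned(w,t).
Restrictor triples: (F1,T1,W1)→returned(W1,T1) ✗  (F1,T1,W3)→returned(W3,T1) ✓  (F1,T3,W1)→returned(W1,T3) ✓  (F1,T4,W2)→returned(W2,T4) ✗  (F2,T2,W1)→returned(W1,T2) ✓  (F2,T3,W2)→returned(W2,T3) ✓  (F2,T4,W3)→returned(W3,T4) ✓  (F2,T5,W2)→returned(W2,T5) ✗  (F3,T1,W1)→returned(W1,T1) ✗  (F3,T1,W2)→returned(W2,T1) ✓  (F3,T2,W2)→returned(W2,T2) ✓  (F3,T3,W3)→returned(W3,T3) ✓  (F3,T4,W2)→returned(W2,T4) ✗  (F3,T4,W3)→returned(W3,T4) ✓  (F3,T5,W1)→returned(W1,T5) ✗  (F3,T5,W3)→returned(W3,T5) ✓
Counterexamples (restrictor triples failing the scope): 6.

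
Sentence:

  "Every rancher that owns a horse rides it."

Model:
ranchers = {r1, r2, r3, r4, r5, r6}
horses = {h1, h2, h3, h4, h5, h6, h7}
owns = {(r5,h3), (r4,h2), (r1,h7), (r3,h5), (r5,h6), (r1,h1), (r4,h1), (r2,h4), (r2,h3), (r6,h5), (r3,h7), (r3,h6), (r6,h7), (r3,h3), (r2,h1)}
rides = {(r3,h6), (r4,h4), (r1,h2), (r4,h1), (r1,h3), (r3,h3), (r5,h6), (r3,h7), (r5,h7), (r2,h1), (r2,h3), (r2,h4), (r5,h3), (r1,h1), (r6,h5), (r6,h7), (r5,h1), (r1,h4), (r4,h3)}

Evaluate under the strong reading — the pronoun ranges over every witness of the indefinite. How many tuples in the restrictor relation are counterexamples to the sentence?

"it" takes "a horse" as antecedent — a donkey pronoun bound across the clause boundary.
Strong reading: for every (r,h) with owns(r,h), rides(r,h).
Restrictor pairs: (r1,h1) ✓  (r1,h7) ✗  (r2,h1) ✓  (r2,h3) ✓  (r2,h4) ✓  (r3,h3) ✓  (r3,h5) ✗  (r3,h6) ✓  (r3,h7) ✓  (r4,h1) ✓  (r4,h2) ✗  (r5,h3) ✓  (r5,h6) ✓  (r6,h5) ✓  (r6,h7) ✓
Counterexamples (restrictor pairs failing the scope): 3.

3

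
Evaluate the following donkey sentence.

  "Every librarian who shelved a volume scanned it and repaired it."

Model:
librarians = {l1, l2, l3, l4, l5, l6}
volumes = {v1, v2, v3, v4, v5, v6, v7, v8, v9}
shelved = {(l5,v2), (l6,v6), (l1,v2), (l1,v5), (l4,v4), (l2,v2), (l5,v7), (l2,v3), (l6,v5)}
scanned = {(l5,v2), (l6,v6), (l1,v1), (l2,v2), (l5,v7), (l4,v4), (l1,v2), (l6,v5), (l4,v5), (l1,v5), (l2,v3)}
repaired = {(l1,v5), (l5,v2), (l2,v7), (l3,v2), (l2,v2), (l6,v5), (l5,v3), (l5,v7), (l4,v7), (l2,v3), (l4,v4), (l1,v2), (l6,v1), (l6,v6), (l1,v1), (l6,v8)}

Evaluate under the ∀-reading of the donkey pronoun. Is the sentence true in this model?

"it" takes "a volume" as antecedent — a donkey pronoun bound across the clause boundary.
Strong reading: for every (l,v) with shelved(l,v), scanned(l,v) ∧ repaired(l,v).
Restrictor pairs: (l1,v2) ✓  (l1,v5) ✓  (l2,v2) ✓  (l2,v3) ✓  (l4,v4) ✓  (l5,v2) ✓  (l5,v7) ✓  (l6,v5) ✓  (l6,v6) ✓
Every restrictor pair satisfies the scope.

True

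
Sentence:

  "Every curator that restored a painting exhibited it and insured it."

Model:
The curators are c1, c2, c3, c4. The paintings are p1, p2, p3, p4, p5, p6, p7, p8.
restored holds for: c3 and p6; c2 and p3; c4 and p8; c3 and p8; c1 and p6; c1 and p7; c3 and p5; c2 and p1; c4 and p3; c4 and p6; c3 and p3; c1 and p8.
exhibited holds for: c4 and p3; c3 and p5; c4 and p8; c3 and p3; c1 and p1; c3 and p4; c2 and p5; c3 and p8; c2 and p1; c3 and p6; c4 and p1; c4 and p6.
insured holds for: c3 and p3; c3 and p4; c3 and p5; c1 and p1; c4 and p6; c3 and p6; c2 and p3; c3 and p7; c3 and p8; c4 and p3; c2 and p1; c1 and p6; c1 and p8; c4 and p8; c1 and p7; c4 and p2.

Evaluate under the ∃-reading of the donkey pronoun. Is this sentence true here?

False

"it" takes "a painting" as antecedent — a donkey pronoun bound across the clause boundary.
Weak reading: every curator c with some restored-painting has at least one restored-painting p such that exhibited(c,p) ∧ insured(c,p).
Per curator: c1:✗  c2:✓  c3:✓  c4:✓
c1 has no witness among its restored-paintings.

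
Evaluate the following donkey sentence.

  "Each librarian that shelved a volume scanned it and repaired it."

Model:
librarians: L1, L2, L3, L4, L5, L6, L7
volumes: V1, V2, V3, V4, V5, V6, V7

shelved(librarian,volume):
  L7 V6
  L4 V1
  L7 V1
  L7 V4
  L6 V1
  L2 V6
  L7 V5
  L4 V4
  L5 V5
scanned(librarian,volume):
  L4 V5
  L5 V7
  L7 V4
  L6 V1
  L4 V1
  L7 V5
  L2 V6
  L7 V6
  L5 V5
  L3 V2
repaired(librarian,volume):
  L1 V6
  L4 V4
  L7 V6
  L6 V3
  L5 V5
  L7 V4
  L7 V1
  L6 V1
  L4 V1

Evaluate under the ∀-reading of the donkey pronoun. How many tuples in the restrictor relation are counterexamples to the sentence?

"it" takes "a volume" as antecedent — a donkey pronoun bound across the clause boundary.
Strong reading: for every (l,v) with shelved(l,v), scanned(l,v) ∧ repaired(l,v).
Restrictor pairs: (L2,V6) ✗  (L4,V1) ✓  (L4,V4) ✗  (L5,V5) ✓  (L6,V1) ✓  (L7,V1) ✗  (L7,V4) ✓  (L7,V5) ✗  (L7,V6) ✓
Counterexamples (restrictor pairs failing the scope): 4.

4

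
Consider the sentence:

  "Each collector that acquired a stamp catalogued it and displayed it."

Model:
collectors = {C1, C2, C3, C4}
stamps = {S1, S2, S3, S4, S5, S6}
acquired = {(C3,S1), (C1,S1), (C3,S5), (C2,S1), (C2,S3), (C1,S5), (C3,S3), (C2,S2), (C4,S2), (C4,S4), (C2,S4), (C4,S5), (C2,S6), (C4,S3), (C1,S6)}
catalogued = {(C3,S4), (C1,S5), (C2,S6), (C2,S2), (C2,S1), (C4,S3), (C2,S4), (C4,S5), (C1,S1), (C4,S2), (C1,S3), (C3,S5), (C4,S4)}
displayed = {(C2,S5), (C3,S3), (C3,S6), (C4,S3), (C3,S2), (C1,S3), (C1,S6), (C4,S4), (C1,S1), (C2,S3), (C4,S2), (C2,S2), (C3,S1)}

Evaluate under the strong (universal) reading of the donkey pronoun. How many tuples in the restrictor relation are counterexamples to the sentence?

10

"it" takes "a stamp" as antecedent — a donkey pronoun bound across the clause boundary.
Strong reading: for every (c,s) with acquired(c,s), catalogued(c,s) ∧ displayed(c,s).
Restrictor pairs: (C1,S1) ✓  (C1,S5) ✗  (C1,S6) ✗  (C2,S1) ✗  (C2,S2) ✓  (C2,S3) ✗  (C2,S4) ✗  (C2,S6) ✗  (C3,S1) ✗  (C3,S3) ✗  (C3,S5) ✗  (C4,S2) ✓  (C4,S3) ✓  (C4,S4) ✓  (C4,S5) ✗
Counterexamples (restrictor pairs failing the scope): 10.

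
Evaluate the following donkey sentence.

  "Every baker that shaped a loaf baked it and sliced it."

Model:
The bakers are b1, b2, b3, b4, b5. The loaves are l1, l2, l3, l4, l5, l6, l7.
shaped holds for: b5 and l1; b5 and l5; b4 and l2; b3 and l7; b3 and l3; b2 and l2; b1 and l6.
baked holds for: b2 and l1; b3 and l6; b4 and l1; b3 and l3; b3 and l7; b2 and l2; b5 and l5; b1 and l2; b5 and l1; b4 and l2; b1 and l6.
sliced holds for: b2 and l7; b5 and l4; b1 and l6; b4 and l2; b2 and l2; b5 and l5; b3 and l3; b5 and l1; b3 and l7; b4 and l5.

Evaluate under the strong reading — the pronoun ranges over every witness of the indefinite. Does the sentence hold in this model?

"it" takes "a loaf" as antecedent — a donkey pronoun bound across the clause boundary.
Strong reading: for every (b,l) with shaped(b,l), baked(b,l) ∧ sliced(b,l).
Restrictor pairs: (b1,l6) ✓  (b2,l2) ✓  (b3,l3) ✓  (b3,l7) ✓  (b4,l2) ✓  (b5,l1) ✓  (b5,l5) ✓
Every restrictor pair satisfies the scope.

True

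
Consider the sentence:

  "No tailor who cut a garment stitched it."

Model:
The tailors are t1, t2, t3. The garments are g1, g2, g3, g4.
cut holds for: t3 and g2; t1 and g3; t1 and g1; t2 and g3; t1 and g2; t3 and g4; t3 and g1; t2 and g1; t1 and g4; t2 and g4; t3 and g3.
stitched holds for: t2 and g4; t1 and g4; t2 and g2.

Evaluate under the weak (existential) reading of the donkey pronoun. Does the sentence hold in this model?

"it" takes "a garment" as antecedent — a donkey pronoun bound across the clause boundary.
Truth condition: for no (t,g) with cut(t,g) does stitched(t,g) hold.
Restrictor pairs — does the scope hold? (t1,g1):fails  (t1,g2):fails  (t1,g3):fails  (t1,g4):holds  (t2,g1):fails  (t2,g3):fails  (t2,g4):holds  (t3,g1):fails  (t3,g2):fails  (t3,g3):fails  (t3,g4):fails
Scope holds for 2 pair(s), so the sentence is false.

False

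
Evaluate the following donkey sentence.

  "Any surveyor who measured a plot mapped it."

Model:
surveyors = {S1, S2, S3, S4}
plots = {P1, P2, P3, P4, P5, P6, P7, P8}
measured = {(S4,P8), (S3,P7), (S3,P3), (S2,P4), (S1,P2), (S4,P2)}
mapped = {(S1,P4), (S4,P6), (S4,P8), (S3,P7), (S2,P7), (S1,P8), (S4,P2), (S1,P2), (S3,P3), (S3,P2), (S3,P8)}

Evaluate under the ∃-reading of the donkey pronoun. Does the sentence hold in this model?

False

"it" takes "a plot" as antecedent — a donkey pronoun bound across the clause boundary.
Weak reading: every surveyor s with some measured-plot has at least one measured-plot p such that mapped(s,p).
Per surveyor: S1:✓  S2:✗  S3:✓  S4:✓
S2 has no witness among its measured-plots.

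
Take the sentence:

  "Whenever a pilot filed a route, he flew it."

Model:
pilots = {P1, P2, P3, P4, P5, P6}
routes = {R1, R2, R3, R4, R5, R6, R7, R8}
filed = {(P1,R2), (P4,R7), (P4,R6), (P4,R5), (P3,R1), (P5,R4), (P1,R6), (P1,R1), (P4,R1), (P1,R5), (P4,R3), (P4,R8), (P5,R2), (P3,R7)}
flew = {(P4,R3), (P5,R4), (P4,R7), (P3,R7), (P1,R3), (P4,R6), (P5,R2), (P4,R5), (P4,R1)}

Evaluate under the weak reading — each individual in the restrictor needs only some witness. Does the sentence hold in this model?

"it" takes "a route" as antecedent — a donkey pronoun bound across the clause boundary.
Weak reading: every pilot p with some filed-route has at least one filed-route r such that flew(p,r).
Per pilot: P1:✗  P3:✓  P4:✓  P5:✓
P1 has no witness among its filed-routes.

False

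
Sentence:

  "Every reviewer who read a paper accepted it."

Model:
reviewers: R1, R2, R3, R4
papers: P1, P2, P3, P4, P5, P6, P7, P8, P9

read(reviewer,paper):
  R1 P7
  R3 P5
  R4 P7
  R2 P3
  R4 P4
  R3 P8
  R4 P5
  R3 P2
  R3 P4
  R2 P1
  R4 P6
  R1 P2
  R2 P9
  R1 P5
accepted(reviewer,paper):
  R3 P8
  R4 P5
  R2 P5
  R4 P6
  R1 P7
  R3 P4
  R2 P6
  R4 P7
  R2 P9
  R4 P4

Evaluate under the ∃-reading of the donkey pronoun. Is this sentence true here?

"it" takes "a paper" as antecedent — a donkey pronoun bound across the clause boundary.
Weak reading: every reviewer r with some read-paper has at least one read-paper p such that accepted(r,p).
Per reviewer: R1:✓  R2:✓  R3:✓  R4:✓
Every reviewer in the restrictor has a witness.

True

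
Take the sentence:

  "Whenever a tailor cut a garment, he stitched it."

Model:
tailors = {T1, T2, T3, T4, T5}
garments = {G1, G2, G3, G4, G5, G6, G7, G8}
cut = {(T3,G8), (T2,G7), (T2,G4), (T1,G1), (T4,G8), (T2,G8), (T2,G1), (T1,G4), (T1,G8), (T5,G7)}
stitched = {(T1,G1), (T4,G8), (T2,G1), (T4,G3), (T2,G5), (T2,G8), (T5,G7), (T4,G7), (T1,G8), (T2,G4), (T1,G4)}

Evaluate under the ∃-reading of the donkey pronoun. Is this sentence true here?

"it" takes "a garment" as antecedent — a donkey pronoun bound across the clause boundary.
Weak reading: every tailor t with some cut-garment has at least one cut-garment g such that stitched(t,g).
Per tailor: T1:✓  T2:✓  T3:✗  T4:✓  T5:✓
T3 has no witness among its cut-garments.

False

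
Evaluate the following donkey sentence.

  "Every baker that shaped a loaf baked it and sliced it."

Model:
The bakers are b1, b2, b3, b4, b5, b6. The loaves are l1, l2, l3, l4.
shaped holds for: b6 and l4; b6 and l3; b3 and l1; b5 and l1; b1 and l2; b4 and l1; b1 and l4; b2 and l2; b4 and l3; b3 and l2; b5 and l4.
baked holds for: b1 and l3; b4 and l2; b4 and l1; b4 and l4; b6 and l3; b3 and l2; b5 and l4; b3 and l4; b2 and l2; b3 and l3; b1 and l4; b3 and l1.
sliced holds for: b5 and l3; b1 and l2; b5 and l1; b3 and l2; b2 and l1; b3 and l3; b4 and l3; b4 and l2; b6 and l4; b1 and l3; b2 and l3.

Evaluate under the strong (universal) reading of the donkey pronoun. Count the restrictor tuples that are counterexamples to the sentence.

10

"it" takes "a loaf" as antecedent — a donkey pronoun bound across the clause boundary.
Strong reading: for every (b,l) with shaped(b,l), baked(b,l) ∧ sliced(b,l).
Restrictor pairs: (b1,l2) ✗  (b1,l4) ✗  (b2,l2) ✗  (b3,l1) ✗  (b3,l2) ✓  (b4,l1) ✗  (b4,l3) ✗  (b5,l1) ✗  (b5,l4) ✗  (b6,l3) ✗  (b6,l4) ✗
Counterexamples (restrictor pairs failing the scope): 10.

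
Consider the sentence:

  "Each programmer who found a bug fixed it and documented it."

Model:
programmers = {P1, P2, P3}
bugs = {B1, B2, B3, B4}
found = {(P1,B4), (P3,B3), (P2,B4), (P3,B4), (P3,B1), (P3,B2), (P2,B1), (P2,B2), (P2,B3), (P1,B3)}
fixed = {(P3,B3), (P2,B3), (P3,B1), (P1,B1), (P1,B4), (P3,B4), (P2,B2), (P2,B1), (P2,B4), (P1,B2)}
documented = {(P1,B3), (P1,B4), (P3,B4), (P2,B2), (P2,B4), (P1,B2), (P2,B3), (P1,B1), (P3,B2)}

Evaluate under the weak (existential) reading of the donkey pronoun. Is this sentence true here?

True

"it" takes "a bug" as antecedent — a donkey pronoun bound across the clause boundary.
Weak reading: every programmer p with some found-bug has at least one found-bug b such that fixed(p,b) ∧ documented(p,b).
Per programmer: P1:✓  P2:✓  P3:✓
Every programmer in the restrictor has a witness.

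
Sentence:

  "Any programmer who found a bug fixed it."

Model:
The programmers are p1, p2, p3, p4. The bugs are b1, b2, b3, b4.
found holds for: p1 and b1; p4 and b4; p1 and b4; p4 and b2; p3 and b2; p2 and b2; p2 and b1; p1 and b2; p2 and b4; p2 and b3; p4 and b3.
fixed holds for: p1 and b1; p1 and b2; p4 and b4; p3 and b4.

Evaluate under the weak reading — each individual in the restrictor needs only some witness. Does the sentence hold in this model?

"it" takes "a bug" as antecedent — a donkey pronoun bound across the clause boundary.
Weak reading: every programmer p with some found-bug has at least one found-bug b such that fixed(p,b).
Per programmer: p1:✓  p2:✗  p3:✗  p4:✓
p2 has no witness among its found-bugs.

False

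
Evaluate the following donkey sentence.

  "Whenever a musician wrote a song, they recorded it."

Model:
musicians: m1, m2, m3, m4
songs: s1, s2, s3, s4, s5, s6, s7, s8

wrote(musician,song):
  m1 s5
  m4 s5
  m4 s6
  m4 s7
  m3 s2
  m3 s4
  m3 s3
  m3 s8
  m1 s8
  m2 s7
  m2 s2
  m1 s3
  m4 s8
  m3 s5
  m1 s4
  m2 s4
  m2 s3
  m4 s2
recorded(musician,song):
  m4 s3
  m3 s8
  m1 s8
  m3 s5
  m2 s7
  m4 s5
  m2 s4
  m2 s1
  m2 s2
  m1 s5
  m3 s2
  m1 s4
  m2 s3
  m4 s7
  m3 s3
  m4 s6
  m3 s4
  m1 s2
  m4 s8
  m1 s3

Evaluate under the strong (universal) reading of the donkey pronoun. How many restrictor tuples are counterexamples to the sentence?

1

"it" takes "a song" as antecedent — a donkey pronoun bound across the clause boundary.
Strong reading: for every (m,s) with wrote(m,s), recorded(m,s).
Restrictor pairs: (m1,s3) ✓  (m1,s4) ✓  (m1,s5) ✓  (m1,s8) ✓  (m2,s2) ✓  (m2,s3) ✓  (m2,s4) ✓  (m2,s7) ✓  (m3,s2) ✓  (m3,s3) ✓  (m3,s4) ✓  (m3,s5) ✓  (m3,s8) ✓  (m4,s2) ✗  (m4,s5) ✓  (m4,s6) ✓  (m4,s7) ✓  (m4,s8) ✓
Counterexamples (restrictor pairs failing the scope): 1.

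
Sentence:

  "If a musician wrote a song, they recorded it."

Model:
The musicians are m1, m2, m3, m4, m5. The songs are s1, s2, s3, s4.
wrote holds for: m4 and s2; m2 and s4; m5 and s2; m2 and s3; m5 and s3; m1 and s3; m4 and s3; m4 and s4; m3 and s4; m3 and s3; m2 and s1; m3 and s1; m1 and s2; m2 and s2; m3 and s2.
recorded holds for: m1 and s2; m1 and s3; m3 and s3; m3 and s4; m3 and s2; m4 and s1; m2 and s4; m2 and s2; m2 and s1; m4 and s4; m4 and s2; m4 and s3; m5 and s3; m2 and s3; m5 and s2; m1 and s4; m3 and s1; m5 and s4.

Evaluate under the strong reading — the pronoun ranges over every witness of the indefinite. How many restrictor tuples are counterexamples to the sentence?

0

"it" takes "a song" as antecedent — a donkey pronoun bound across the clause boundary.
Strong reading: for every (m,s) with wrote(m,s), recorded(m,s).
Restrictor pairs: (m1,s2) ✓  (m1,s3) ✓  (m2,s1) ✓  (m2,s2) ✓  (m2,s3) ✓  (m2,s4) ✓  (m3,s1) ✓  (m3,s2) ✓  (m3,s3) ✓  (m3,s4) ✓  (m4,s2) ✓  (m4,s3) ✓  (m4,s4) ✓  (m5,s2) ✓  (m5,s3) ✓
Counterexamples (restrictor pairs failing the scope): 0.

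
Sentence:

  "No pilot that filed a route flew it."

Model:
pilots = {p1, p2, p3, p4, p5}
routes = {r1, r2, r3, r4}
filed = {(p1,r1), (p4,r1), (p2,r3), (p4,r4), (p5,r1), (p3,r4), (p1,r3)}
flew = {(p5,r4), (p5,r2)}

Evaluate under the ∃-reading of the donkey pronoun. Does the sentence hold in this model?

"it" takes "a route" as antecedent — a donkey pronoun bound across the clause boundary.
Truth condition: for no (p,r) with filed(p,r) does flew(p,r) hold.
Restrictor pairs — does the scope hold? (p1,r1):fails  (p1,r3):fails  (p2,r3):fails  (p3,r4):fails  (p4,r1):fails  (p4,r4):fails  (p5,r1):fails
Scope holds for no restrictor pair, so the sentence is true.

True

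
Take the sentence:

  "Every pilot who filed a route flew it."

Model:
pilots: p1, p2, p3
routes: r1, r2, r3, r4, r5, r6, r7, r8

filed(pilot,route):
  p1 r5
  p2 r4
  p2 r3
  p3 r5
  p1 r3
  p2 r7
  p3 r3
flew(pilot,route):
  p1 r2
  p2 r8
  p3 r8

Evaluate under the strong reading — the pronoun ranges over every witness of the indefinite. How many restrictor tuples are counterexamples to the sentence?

7

"it" takes "a route" as antecedent — a donkey pronoun bound across the clause boundary.
Strong reading: for every (p,r) with filed(p,r), flew(p,r).
Restrictor pairs: (p1,r3) ✗  (p1,r5) ✗  (p2,r3) ✗  (p2,r4) ✗  (p2,r7) ✗  (p3,r3) ✗  (p3,r5) ✗
Counterexamples (restrictor pairs failing the scope): 7.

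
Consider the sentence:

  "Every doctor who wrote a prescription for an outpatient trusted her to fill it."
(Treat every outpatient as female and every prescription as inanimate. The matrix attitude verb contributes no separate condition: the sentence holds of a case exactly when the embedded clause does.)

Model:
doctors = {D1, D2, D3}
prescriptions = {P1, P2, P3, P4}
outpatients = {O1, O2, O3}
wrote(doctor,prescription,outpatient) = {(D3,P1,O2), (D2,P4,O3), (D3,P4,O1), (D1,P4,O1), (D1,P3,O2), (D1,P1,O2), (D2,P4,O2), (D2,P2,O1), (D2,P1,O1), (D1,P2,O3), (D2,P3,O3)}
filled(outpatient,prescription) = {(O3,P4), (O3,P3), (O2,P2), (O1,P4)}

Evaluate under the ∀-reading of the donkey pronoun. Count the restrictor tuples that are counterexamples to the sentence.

7

"her" takes "an outpatient" as antecedent and "it" takes "a prescription"; both are donkey pronouns co-varying with the restrictor.
Strong reading: for every (d,p,o) with wrote(d,p,o), filled(o,p).
Restrictor triples: (D1,P1,O2)→filled(O2,P1) ✗  (D1,P2,O3)→filled(O3,P2) ✗  (D1,P3,O2)→filled(O2,P3) ✗  (D1,P4,O1)→filled(O1,P4) ✓  (D2,P1,O1)→filled(O1,P1) ✗  (D2,P2,O1)→filled(O1,P2) ✗  (D2,P3,O3)→filled(O3,P3) ✓  (D2,P4,O2)→filled(O2,P4) ✗  (D2,P4,O3)→filled(O3,P4) ✓  (D3,P1,O2)→filled(O2,P1) ✗  (D3,P4,O1)→filled(O1,P4) ✓
Counterexamples (restrictor triples failing the scope): 7.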